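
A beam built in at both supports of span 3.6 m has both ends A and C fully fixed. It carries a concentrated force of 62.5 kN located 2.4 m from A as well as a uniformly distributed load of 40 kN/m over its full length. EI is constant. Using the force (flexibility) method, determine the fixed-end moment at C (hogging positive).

M_C = 76.53 kN·m

Take the two fixed-end moments M_A, M_C as redundants; the released structure is the simple span AC.
End rotations of the released simple span under the applied load (×1/EI):
  at A: point load 62.5 at a = 2.4: Pab(L + b)/(6LEI) = 40/EI
  at C: point load 62.5 at a = 2.4: Pab(L + a)/(6LEI) = 50/EI
  at A: UDL 40: wL³/(24EI) = 77.76/EI
  at C: UDL 40: wL³/(24EI) = 77.76/EI
  θ_A0 = 117.8/EI,  θ_C0 = 127.8/EI
Flexibility coefficients: a unit moment at one end gives L/(3EI) there and L/(6EI) at the far end, so f₁₁ = f₂₂ = 1.2/EI and f₁₂ = f₂₁ = 0.6/EI.
Compatibility — zero rotation at each built-in end:
  1.2 M_A + 0.6 M_C = 117.8
  0.6 M_A + 1.2 M_C = 127.8
Solving the pair gives M_A = 59.87 kN·m and M_C = 76.53 kN·m (hogging).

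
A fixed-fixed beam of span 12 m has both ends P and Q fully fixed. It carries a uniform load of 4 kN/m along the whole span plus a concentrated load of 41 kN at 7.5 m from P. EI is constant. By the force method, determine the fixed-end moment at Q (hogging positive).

Take the two fixed-end moments M_P, M_Q as redundants; the released structure is the simple span PQ.
On the primary (simply-supported) span, the end slopes from the loading are:
  at P: UDL 4: wL³/(24EI) = 288/EI
  at Q: UDL 4: wL³/(24EI) = 288/EI
  at P: point load 41 at a = 7.5: Pab(L + b)/(6LEI) = 317.1/EI
  at Q: point load 41 at a = 7.5: Pab(L + a)/(6LEI) = 374.8/EI
  θ_P0 = 605.1/EI,  θ_Q0 = 662.8/EI
Flexibility coefficients: a unit moment at one end gives L/(3EI) there and L/(6EI) at the far end, so f₁₁ = f₂₂ = 4/EI and f₁₂ = f₂₁ = 2/EI.
Compatibility — zero rotation at each built-in end:
  4 M_P + 2 M_Q = 605.1
  2 M_P + 4 M_Q = 662.8
Solving the pair gives M_P = 91.24 kN·m and M_Q = 120.1 kN·m (hogging).

M_Q = 120.1 kN·m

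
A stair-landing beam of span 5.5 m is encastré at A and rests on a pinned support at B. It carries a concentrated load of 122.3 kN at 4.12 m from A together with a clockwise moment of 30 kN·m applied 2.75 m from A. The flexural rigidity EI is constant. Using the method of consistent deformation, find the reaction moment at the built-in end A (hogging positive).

Remove the prop at B; the released (primary) structure is a cantilever built in at A.
Downward deflection at the released point B due to the loads:
  point load 122.3 at a = 4.12: Pa²(3L − a)/(6EI) = 4283/EI
  clockwise couple 30 at a = 2.75: M₀a(2L − a)/(2EI) = 340.3/EI
  δ_0 = 4624/EI
Flexibility coefficient — unit upward force at B: δ_{BB} = L³/(3EI) = 55.46/EI.
Compatibility at B: δ_0 − R_B·δ_{BB} = 0, so R_B = 4624/55.46 = 83.37 kN.
Moment equilibrium about A: M_A = Σ(load moments about A) − R_B·L = 533.9 − 83.37×5.5 = 75.32 kN·m.

M_A = 75.32 kN·m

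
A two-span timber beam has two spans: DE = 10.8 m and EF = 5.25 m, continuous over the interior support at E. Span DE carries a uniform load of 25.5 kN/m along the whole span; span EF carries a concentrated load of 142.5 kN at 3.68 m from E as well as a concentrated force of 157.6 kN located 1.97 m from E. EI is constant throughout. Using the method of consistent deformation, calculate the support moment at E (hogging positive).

M_E = 335 kN·m

Insert a hinge at E; M_E is the redundant, and each span becomes simply supported.
Rotations at E on the released spans (each span's end-slope, ×1/EI):
  span DE: UDL 25.5: wL³/(24EI) = 1338/EI
  span EF: point load 142.5 at a = 3.68: Pab(L + b)/(6LEI) = 178.3/EI
  span EF: point load 157.6 at a = 1.97: Pab(L + b)/(6LEI) = 275.8/EI
  relative rotation θ_0 = (1338 + 454)/EI = 1792/EI
A unit hogging moment at E produces rotation L₁/(3EI) + L₂/(3EI) = 5.35/EI.
Slope continuity at E: θ_0 = M_E·5.35/EI, so M_E = 1792/5.35 = 335 kN·m (hogging).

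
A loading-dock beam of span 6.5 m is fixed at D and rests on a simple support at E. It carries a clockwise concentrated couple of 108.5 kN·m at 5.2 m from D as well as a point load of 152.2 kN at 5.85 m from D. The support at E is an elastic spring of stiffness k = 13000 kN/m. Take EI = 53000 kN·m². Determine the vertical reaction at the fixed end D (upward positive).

R_D = 5.261 kN

Take the reaction at E as the redundant and release it; the primary structure is a cantilever fixed at D.
Primary-structure tip deflection at E by superposition:
  clockwise couple 108.5 at a = 5.2: M₀a(2L − a)/(2EI) = 2200/EI
  point load 152.2 at a = 5.85: Pa²(3L − a)/(6EI) = 11850/EI
  δ_0 = 14050/EI
Tip deflection under a unit load at E: L³/(3EI) = 91.54/EI.
With EI = 53000 kN·m²: δ_0 = 0.2651 m and δ_{EE} = 0.001727 m/kN.
Compatibility — the spring shortens by R_E/k under the reaction it provides: δ_0 − R_E·δ_{EE} = R_E/k. With 1/k = 0.000077 m/kN, R_E = δ_0 / (δ_{EE} + 1/k) = 0.2651 / (0.001727 + 0.000077) = 146.9 kN.
Vertical equilibrium: R_D = ΣP − R_E = 152.2 − 146.9 = 5.261 kN.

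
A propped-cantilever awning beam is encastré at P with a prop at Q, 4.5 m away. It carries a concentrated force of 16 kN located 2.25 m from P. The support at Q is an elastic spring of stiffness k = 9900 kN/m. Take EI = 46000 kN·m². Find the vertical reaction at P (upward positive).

Release the roller at Q. Primary structure: cantilever fixed at P.
Primary-structure tip deflection at Q by superposition:
  point load 16 at a = 2.25: Pa²(3L − a)/(6EI) = 151.9/EI
Tip deflection under a unit load at Q: L³/(3EI) = 30.38/EI.
With EI = 46000 kN·m²: δ_0 = 0.003302 m and δ_{QQ} = 0.00066 m/kN.
Compatibility — the spring shortens by R_Q/k under the reaction it provides: δ_0 − R_Q·δ_{QQ} = R_Q/k. With 1/k = 0.000101 m/kN, R_Q = δ_0 / (δ_{QQ} + 1/k) = 0.003302 / (0.00066 + 0.000101) = 4.337 kN.
Vertical equilibrium: R_P = ΣP − R_Q = 16 − 4.337 = 11.66 kN.

R_P = 11.66 kN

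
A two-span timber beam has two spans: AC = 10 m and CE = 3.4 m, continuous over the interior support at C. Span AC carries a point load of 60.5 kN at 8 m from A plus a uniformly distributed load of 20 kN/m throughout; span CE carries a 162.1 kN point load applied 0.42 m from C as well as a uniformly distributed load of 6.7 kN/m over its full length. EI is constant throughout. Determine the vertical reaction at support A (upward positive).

Take M_C as the redundant. Released structure: two simple spans AC and CE with a hinge at C.
Discontinuity in slope at C on the released structure — sum the simple-span end rotations:
  span AC: point load 60.5 at a = 8: Pab(L + a)/(6LEI) = 290.4/EI
  span AC: UDL 20: wL³/(24EI) = 833.3/EI
  span CE: point load 162.1 at a = 0.42: Pab(L + b)/(6LEI) = 63.45/EI
  span CE: UDL 6.7: wL³/(24EI) = 10.97/EI
  relative rotation θ_0 = (1124 + 74.42)/EI = 1198/EI
A unit hogging moment at C produces rotation L₁/(3EI) + L₂/(3EI) = 4.467/EI.
Slope continuity at C: θ_0 = M_C·4.467/EI, so M_C = 1198/4.467 = 268.2 kN·m (hogging).
Span AC, ΣM about A with M_C applied at C: R_C^{AC}·10 = 1484 + 268.2, so R_C^{AC} = 175.2 kN and R_A = 260.5 − 175.2 = 85.28 kN.

R_A = 85.28 kN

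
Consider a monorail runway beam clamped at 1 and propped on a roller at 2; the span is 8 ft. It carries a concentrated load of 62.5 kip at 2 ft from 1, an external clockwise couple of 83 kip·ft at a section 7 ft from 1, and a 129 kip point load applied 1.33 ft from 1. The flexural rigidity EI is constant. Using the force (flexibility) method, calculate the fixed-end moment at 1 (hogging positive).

Release the roller at 2. Primary structure: cantilever fixed at 1.
Deflection at 2 on the released cantilever, summing each load's contribution:
  point load 62.5 at a = 2: Pa²(3L − a)/(6EI) = 916.7/EI
  clockwise couple 83 at a = 7: M₀a(2L − a)/(2EI) = 2614/EI
  point load 129 at a = 1.33: Pa²(3L − a)/(6EI) = 862.2/EI
  δ_0 = 4393/EI
Tip deflection under a unit load at 2: L³/(3EI) = 170.7/EI.
The prop prevents deflection at 2: R_2 = δ_0/δ_{22} = 4393/170.7 = 25.74 kip.
Moment equilibrium about 1: M_1 = Σ(load moments about 1) − R_2·L = 379.6 − 25.74×8 = 173.6 kip·ft.

M_1 = 173.6 kip·ft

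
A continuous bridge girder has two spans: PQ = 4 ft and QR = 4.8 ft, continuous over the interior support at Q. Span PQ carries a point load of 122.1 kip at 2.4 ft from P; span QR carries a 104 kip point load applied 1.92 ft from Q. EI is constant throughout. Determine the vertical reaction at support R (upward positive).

Insert a hinge at Q; M_Q is the redundant, and each span becomes simply supported.
Rotations at Q on the released spans (each span's end-slope, ×1/EI):
  span PQ: point load 122.1 at a = 2.4: Pab(L + a)/(6LEI) = 125/EI
  span QR: point load 104 at a = 1.92: Pab(L + b)/(6LEI) = 153.4/EI
  relative rotation θ_0 = (125 + 153.4)/EI = 278.4/EI
A unit hogging moment at Q produces rotation L₁/(3EI) + L₂/(3EI) = 2.933/EI.
Compatibility: M_Q·(L₁+L₂)/(3EI) = θ_0, giving M_Q = 94.9 kip·ft (hogging).
Span QR, ΣM about R: R_Q^{QR}·4.8 = 299.5 + 94.9, so R_Q^{QR} = 82.17 kip and R_R = 104 − 82.17 = 21.83 kip.

R_R = 21.83 kip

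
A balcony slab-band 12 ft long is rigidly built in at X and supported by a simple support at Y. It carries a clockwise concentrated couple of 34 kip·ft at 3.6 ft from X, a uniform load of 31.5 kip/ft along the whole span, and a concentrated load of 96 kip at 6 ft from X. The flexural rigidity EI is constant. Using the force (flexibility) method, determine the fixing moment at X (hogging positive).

Take the reaction at Y as the redundant and release it; the primary structure is a cantilever fixed at X.
Downward deflection at the released point Y due to the loads:
  clockwise couple 34 at a = 3.6: M₀a(2L − a)/(2EI) = 1248/EI
  UDL 31.5: wL⁴/(8EI) = 81648/EI
  point load 96 at a = 6: Pa²(3L − a)/(6EI) = 17280/EI
  δ_0 = 100176/EI
Flexibility coefficient — unit upward force at Y: δ_{YY} = L³/(3EI) = 576/EI.
The prop prevents deflection at Y: R_Y = δ_0/δ_{YY} = 100176/576 = 173.9 kip.
Moment equilibrium about X: M_X = Σ(load moments about X) − R_Y·L = 2878 − 173.9×12 = 791 kip·ft.

M_X = 791 kip·ft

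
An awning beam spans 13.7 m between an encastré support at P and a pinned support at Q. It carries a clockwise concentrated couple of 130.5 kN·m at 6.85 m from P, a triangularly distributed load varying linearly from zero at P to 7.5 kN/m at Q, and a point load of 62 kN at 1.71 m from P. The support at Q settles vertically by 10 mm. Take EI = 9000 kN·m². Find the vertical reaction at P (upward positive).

R_P = 73.12 kN

Release the roller at Q. Primary structure: cantilever fixed at P.
Free-end deflection of the primary structure under the applied loading (downward +):
  clockwise couple 130.5 at a = 6.85: M₀a(2L − a)/(2EI) = 9185/EI
  triangular load, peak 7.5 at the free end: 11w₀L⁴/(120EI) = 24219/EI
  point load 62 at a = 1.71: Pa²(3L − a)/(6EI) = 1190/EI
  δ_0 = 34594/EI
Flexibility coefficient — unit upward force at Q: δ_{QQ} = L³/(3EI) = 857.1/EI.
With EI = 9000 kN·m²: δ_0 = 3.8438 m and δ_{QQ} = 0.095235 m/kN.
Compatibility — the beam at Q must follow the support down by 0.01 m: δ_0 − R_Q·δ_{QQ} = 0.01, so R_Q = (3.8438 − 0.01)/0.095235 = 40.26 kN.
Vertical equilibrium: R_P = ΣP − R_Q = 113.4 − 40.26 = 73.12 kN.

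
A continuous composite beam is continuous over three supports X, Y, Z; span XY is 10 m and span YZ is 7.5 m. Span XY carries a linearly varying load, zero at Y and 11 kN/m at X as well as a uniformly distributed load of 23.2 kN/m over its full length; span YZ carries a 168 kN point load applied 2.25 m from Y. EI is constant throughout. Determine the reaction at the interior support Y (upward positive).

Release continuity at Y by inserting a hinge; the redundant is the internal moment M_Y. The primary structure is two simply-supported spans XY and YZ.
Rotations at Y on the released spans (each span's end-slope, ×1/EI):
  span XY: triangular load, peak 11: 7w₀L³/(360EI) = 213.9/EI
  span XY: UDL 23.2: wL³/(24EI) = 966.7/EI
  span YZ: point load 168 at a = 2.25: Pab(L + b)/(6LEI) = 562.3/EI
  relative rotation θ_0 = (1181 + 562.3)/EI = 1743/EI
A unit hogging moment at Y produces rotation L₁/(3EI) + L₂/(3EI) = 5.833/EI.
Compatibility: M_Y·(L₁+L₂)/(3EI) = θ_0, giving M_Y = 298.8 kN·m (hogging).
Span XY, ΣM about X with M_Y applied at Y: R_Y^{XY}·10 = 1343 + 298.8, so R_Y^{XY} = 164.2 kN and R_X = 287 − 164.2 = 122.8 kN.
Span YZ, ΣM about Z: R_Y^{YZ}·7.5 = 882 + 298.8, so R_Y^{YZ} = 157.4 kN and R_Z = 168 − 157.4 = 10.56 kN.
R_Y = 164.2 + 157.4 = 321.6 kN.

R_Y = 321.6 kN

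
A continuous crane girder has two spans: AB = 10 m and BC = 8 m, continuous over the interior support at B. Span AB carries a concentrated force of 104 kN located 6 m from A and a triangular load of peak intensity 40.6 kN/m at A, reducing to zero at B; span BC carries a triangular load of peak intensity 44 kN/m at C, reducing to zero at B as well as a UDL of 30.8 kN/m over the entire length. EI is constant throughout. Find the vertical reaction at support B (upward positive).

Insert a hinge at B; M_B is the redundant, and each span becomes simply supported.
Discontinuity in slope at B on the released structure — sum the simple-span end rotations:
  span AB: point load 104 at a = 6: Pab(L + a)/(6LEI) = 665.6/EI
  span AB: triangular load, peak 40.6: 7w₀L³/(360EI) = 789.4/EI
  span BC: triangular load, peak 44: 7w₀L³/(360EI) = 438/EI
  span BC: UDL 30.8: wL³/(24EI) = 657.1/EI
  relative rotation θ_0 = (1455 + 1095)/EI = 2550/EI
A unit hogging moment at B produces rotation L₁/(3EI) + L₂/(3EI) = 6/EI.
Slope continuity at B: θ_0 = M_B·6/EI, so M_B = 2550/6 = 425 kN·m (hogging).
Span AB, ΣM about A with M_B applied at B: R_B^{AB}·10 = 1301 + 425, so R_B^{AB} = 172.6 kN and R_A = 307 − 172.6 = 134.4 kN.
Span BC, ΣM about C: R_B^{BC}·8 = 1455 + 425, so R_B^{BC} = 235 kN and R_C = 422.4 − 235 = 187.4 kN.
R_B = 172.6 + 235 = 407.6 kN.

R_B = 407.6 kN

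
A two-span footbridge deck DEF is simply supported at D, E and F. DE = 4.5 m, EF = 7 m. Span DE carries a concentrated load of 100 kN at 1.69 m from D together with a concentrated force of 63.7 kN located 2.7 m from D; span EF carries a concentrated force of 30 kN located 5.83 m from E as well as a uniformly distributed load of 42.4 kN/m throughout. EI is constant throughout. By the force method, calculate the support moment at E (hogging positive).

M_E = 218.4 kN·m

Release continuity at E by inserting a hinge; the redundant is the internal moment M_E. The primary structure is two simply-supported spans DE and EF.
End slopes at the hinge E, treating each span as simply supported:
  span DE: point load 100 at a = 1.69: Pab(L + a)/(6LEI) = 108.9/EI
  span DE: point load 63.7 at a = 2.7: Pab(L + a)/(6LEI) = 82.56/EI
  span EF: point load 30 at a = 5.83: Pab(L + b)/(6LEI) = 39.81/EI
  span EF: UDL 42.4: wL³/(24EI) = 606/EI
  relative rotation θ_0 = (191.4 + 645.8)/EI = 837.2/EI
A unit hogging moment at E produces rotation L₁/(3EI) + L₂/(3EI) = 3.833/EI.
Slope continuity at E: θ_0 = M_E·3.833/EI, so M_E = 837.2/3.833 = 218.4 kN·m (hogging).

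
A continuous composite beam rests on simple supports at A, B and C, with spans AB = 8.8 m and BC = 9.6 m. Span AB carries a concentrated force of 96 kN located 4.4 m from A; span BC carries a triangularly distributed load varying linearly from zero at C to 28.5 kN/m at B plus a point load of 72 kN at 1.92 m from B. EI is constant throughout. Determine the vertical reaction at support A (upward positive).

Release continuity at B by inserting a hinge; the redundant is the internal moment M_B. The primary structure is two simply-supported spans AB and BC.
End slopes at the hinge B, treating each span as simply supported:
  span AB: point load 96 at a = 4.4: Pab(L + a)/(6LEI) = 464.6/EI
  span BC: triangular load, peak 28.5: w₀L³/(45EI) = 560.3/EI
  span BC: point load 72 at a = 1.92: Pab(L + b)/(6LEI) = 318.5/EI
  relative rotation θ_0 = (464.6 + 878.8)/EI = 1343/EI
A unit hogging moment at B produces rotation L₁/(3EI) + L₂/(3EI) = 6.133/EI.
Compatibility: M_B·(L₁+L₂)/(3EI) = θ_0, giving M_B = 219 kN·m (hogging).
Span AB, ΣM about A with M_B applied at B: R_B^{AB}·8.8 = 422.4 + 219, so R_B^{AB} = 72.89 kN and R_A = 96 − 72.89 = 23.11 kN.

R_A = 23.11 kN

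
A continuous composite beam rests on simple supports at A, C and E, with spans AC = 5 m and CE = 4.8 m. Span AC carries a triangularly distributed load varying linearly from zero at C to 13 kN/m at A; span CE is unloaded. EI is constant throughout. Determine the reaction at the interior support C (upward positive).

R_C = 14.78 kN

Insert a hinge at C; M_C is the redundant, and each span becomes simply supported.
Discontinuity in slope at C on the released structure — sum the simple-span end rotations:
  span AC: triangular load, peak 13: 7w₀L³/(360EI) = 31.6/EI
  relative rotation θ_0 = (31.6 + 0)/EI = 31.6/EI
A unit hogging moment at C produces rotation L₁/(3EI) + L₂/(3EI) = 3.267/EI.
Slope continuity at C: θ_0 = M_C·3.267/EI, so M_C = 31.6/3.267 = 9.673 kN·m (hogging).
Span AC, ΣM about A with M_C applied at C: R_C^{AC}·5 = 54.17 + 9.673, so R_C^{AC} = 12.77 kN and R_A = 32.5 − 12.77 = 19.73 kN.
Span CE, ΣM about E: R_C^{CE}·4.8 = 0 + 9.673, so R_C^{CE} = 2.015 kN and R_E = 0 − 2.015 = -2.015 kN.
R_C = 12.77 + 2.015 = 14.78 kN.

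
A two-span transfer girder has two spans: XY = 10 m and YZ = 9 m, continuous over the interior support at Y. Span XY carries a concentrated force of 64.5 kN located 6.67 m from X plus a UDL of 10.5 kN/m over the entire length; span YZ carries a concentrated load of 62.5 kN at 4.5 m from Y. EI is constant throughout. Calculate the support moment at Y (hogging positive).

M_Y = 181.9 kN·m

Insert a hinge at Y; M_Y is the redundant, and each span becomes simply supported.
Discontinuity in slope at Y on the released structure — sum the simple-span end rotations:
  span XY: point load 64.5 at a = 6.67: Pab(L + a)/(6LEI) = 398/EI
  span XY: UDL 10.5: wL³/(24EI) = 437.5/EI
  span YZ: point load 62.5 at a = 4.5: Pab(L + b)/(6LEI) = 316.4/EI
  relative rotation θ_0 = (835.5 + 316.4)/EI = 1152/EI
A unit hogging moment at Y produces rotation L₁/(3EI) + L₂/(3EI) = 6.333/EI.
Compatibility: M_Y·(L₁+L₂)/(3EI) = θ_0, giving M_Y = 181.9 kN·m (hogging).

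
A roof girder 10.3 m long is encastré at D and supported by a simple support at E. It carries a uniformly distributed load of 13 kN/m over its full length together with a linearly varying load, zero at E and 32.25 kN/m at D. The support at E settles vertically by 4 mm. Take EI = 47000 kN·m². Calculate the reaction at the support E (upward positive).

R_E = 82.91 kN

Remove the prop at E; the released (primary) structure is a cantilever built in at D.
Primary-structure tip deflection at E by superposition:
  UDL 13: wL⁴/(8EI) = 18290/EI
  triangular load, peak 32.25 at the fixed end: w₀L⁴/(30EI) = 12099/EI
  δ_0 = 30389/EI
Flexibility coefficient — unit upward force at E: δ_{EE} = L³/(3EI) = 364.2/EI.
With EI = 47000 kN·m²: δ_0 = 0.64657 m and δ_{EE} = 0.00775 m/kN.
Compatibility — the beam at E must follow the support down by 0.004 m: δ_0 − R_E·δ_{EE} = 0.004, so R_E = (0.64657 − 0.004)/0.00775 = 82.91 kN.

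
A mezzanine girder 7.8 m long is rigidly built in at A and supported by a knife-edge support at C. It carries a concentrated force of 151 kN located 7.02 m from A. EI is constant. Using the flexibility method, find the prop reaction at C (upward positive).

R_C = 128.4 kN

Remove the prop at C; the released (primary) structure is a cantilever built in at A.
Deflection at C on the released cantilever, summing each load's contribution:
  point load 151 at a = 7.02: Pa²(3L − a)/(6EI) = 20315/EI
Tip deflection under a unit load at C: L³/(3EI) = 158.2/EI.
Compatibility at C: δ_0 − R_C·δ_{CC} = 0, so R_C = 20315/158.2 = 128.4 kN.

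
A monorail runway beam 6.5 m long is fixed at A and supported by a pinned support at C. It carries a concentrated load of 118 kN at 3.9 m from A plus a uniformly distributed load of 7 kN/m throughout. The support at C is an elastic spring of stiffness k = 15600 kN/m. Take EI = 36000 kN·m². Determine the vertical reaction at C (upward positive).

Remove the prop at C; the released (primary) structure is a cantilever built in at A.
Free-end deflection of the primary structure under the applied loading (downward +):
  point load 118 at a = 3.9: Pa²(3L − a)/(6EI) = 4666/EI
  UDL 7: wL⁴/(8EI) = 1562/EI
  δ_0 = 6228/EI
Tip deflection under a unit load at C: L³/(3EI) = 91.54/EI.
With EI = 36000 kN·m²: δ_0 = 0.17301 m and δ_{CC} = 0.002543 m/kN.
Compatibility — the spring shortens by R_C/k under the reaction it provides: δ_0 − R_C·δ_{CC} = R_C/k. With 1/k = 0.000064 m/kN, R_C = δ_0 / (δ_{CC} + 1/k) = 0.17301 / (0.002543 + 0.000064) = 66.37 kN.

R_C = 66.37 kN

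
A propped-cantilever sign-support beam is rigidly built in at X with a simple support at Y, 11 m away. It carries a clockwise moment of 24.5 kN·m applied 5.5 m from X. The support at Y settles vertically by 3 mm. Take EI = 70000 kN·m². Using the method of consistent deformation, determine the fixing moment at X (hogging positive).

Release the roller at Y. Primary structure: cantilever fixed at X.
Downward deflection at the released point Y due to the loads:
  clockwise couple 24.5 at a = 5.5: M₀a(2L − a)/(2EI) = 1112/EI
Flexibility coefficient — unit upward force at Y: δ_{YY} = L³/(3EI) = 443.7/EI.
With EI = 70000 kN·m²: δ_0 = 0.015881 m and δ_{YY} = 0.006338 m/kN.
Compatibility — the beam at Y must follow the support down by 0.003 m: δ_0 − R_Y·δ_{YY} = 0.003, so R_Y = (0.015881 − 0.003)/0.006338 = 2.032 kN.
Moment equilibrium about X: M_X = Σ(load moments about X) − R_Y·L = 24.5 − 2.032×11 = 2.144 kN·m.

M_X = 2.144 kN·m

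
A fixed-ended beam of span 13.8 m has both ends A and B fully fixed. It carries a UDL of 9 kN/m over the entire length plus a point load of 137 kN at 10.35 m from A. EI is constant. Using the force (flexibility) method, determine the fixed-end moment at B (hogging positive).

Take the two fixed-end moments M_A, M_B as redundants; the released structure is the simple span AB.
On the primary (simply-supported) span, the end slopes from the loading are:
  at A: UDL 9: wL³/(24EI) = 985.5/EI
  at B: UDL 9: wL³/(24EI) = 985.5/EI
  at A: point load 137 at a = 10.35: Pab(L + b)/(6LEI) = 1019/EI
  at B: point load 137 at a = 10.35: Pab(L + a)/(6LEI) = 1427/EI
  θ_A0 = 2005/EI,  θ_B0 = 2412/EI
Flexibility coefficients: a unit moment at one end gives L/(3EI) there and L/(6EI) at the far end, so f₁₁ = f₂₂ = 4.6/EI and f₁₂ = f₂₁ = 2.3/EI.
Compatibility — zero rotation at each built-in end:
  4.6 M_A + 2.3 M_B = 2005
  2.3 M_A + 4.6 M_B = 2412
Solving the pair gives M_A = 231.5 kN·m and M_B = 408.7 kN·m (hogging).

M_B = 408.7 kN·m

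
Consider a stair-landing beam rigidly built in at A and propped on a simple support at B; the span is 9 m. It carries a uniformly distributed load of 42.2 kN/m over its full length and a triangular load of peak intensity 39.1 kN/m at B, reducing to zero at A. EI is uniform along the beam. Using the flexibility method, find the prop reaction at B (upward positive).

Remove the prop at B; the released (primary) structure is a cantilever built in at A.
Downward deflection at the released point B due to the loads:
  UDL 42.2: wL⁴/(8EI) = 34609/EI
  triangular load, peak 39.1 at the free end: 11w₀L⁴/(120EI) = 23516/EI
  δ_0 = 58125/EI
Tip deflection under a unit load at B: L³/(3EI) = 243/EI.
The prop prevents deflection at B: R_B = δ_0/δ_{BB} = 58125/243 = 239.2 kN.

R_B = 239.2 kN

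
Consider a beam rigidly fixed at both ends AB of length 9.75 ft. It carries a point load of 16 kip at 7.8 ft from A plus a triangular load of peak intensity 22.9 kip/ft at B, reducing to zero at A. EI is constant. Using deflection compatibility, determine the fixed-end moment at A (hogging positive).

Release both end moments; the primary structure is a simply-supported span AB with redundants M_A and M_B.
On the primary (simply-supported) span, the end slopes from the loading are:
  at A: point load 16 at a = 7.8: Pab(L + b)/(6LEI) = 48.67/EI
  at B: point load 16 at a = 7.8: Pab(L + a)/(6LEI) = 73.01/EI
  at A: triangular load, peak 22.9: 7w₀L³/(360EI) = 412.7/EI
  at B: triangular load, peak 22.9: w₀L³/(45EI) = 471.7/EI
  θ_A0 = 461.4/EI,  θ_B0 = 544.7/EI
Flexibility coefficients: a unit moment at one end gives L/(3EI) there and L/(6EI) at the far end, so f₁₁ = f₂₂ = 3.25/EI and f₁₂ = f₂₁ = 1.625/EI.
Compatibility — zero rotation at each built-in end:
  3.25 M_A + 1.625 M_B = 461.4
  1.625 M_A + 3.25 M_B = 544.7
Solving the pair gives M_A = 77.56 kip·ft and M_B = 128.8 kip·ft (hogging).

M_A = 77.56 kip·ft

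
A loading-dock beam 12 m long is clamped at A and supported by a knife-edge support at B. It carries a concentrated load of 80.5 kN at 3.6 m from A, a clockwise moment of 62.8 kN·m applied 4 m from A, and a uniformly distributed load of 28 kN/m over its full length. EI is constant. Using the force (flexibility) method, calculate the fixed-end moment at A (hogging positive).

M_A = 686.9 kN·m

Take the reaction at B as the redundant and release it; the primary structure is a cantilever fixed at A.
Downward deflection at the released point B due to the loads:
  point load 80.5 at a = 3.6: Pa²(3L − a)/(6EI) = 5634/EI
  clockwise couple 62.8 at a = 4: M₀a(2L − a)/(2EI) = 2512/EI
  UDL 28: wL⁴/(8EI) = 72576/EI
  δ_0 = 80722/EI
Flexibility coefficient — unit upward force at B: δ_{BB} = L³/(3EI) = 576/EI.
The prop prevents deflection at B: R_B = δ_0/δ_{BB} = 80722/576 = 140.1 kN.
Moment equilibrium about A: M_A = Σ(load moments about A) − R_B·L = 2369 − 140.1×12 = 686.9 kN·m.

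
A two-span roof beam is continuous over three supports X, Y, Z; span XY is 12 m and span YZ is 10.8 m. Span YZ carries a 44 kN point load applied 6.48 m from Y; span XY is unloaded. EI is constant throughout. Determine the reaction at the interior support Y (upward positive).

R_Y = 24.25 kN

Take M_Y as the redundant. Released structure: two simple spans XY and YZ with a hinge at Y.
End slopes at the hinge Y, treating each span as simply supported:
  span YZ: point load 44 at a = 6.48: Pab(L + b)/(6LEI) = 287.4/EI
  relative rotation θ_0 = (0 + 287.4)/EI = 287.4/EI
A unit hogging moment at Y produces rotation L₁/(3EI) + L₂/(3EI) = 7.6/EI.
Slope continuity at Y: θ_0 = M_Y·7.6/EI, so M_Y = 287.4/7.6 = 37.82 kN·m (hogging).
Span XY, ΣM about X with M_Y applied at Y: R_Y^{XY}·12 = 0 + 37.82, so R_Y^{XY} = 3.151 kN and R_X = 0 − 3.151 = -3.151 kN.
Span YZ, ΣM about Z: R_Y^{YZ}·10.8 = 190.1 + 37.82, so R_Y^{YZ} = 21.1 kN and R_Z = 44 − 21.1 = 22.9 kN.
R_Y = 3.151 + 21.1 = 24.25 kN.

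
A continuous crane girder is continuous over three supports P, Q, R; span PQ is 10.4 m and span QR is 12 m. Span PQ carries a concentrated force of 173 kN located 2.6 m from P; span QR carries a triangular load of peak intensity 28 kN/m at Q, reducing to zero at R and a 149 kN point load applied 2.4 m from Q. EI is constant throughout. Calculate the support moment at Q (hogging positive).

Take M_Q as the redundant. Released structure: two simple spans PQ and QR with a hinge at Q.
End slopes at the hinge Q, treating each span as simply supported:
  span PQ: point load 173 at a = 2.6: Pab(L + a)/(6LEI) = 730.9/EI
  span QR: triangular load, peak 28: w₀L³/(45EI) = 1075/EI
  span QR: point load 149 at a = 2.4: Pab(L + b)/(6LEI) = 1030/EI
  relative rotation θ_0 = (730.9 + 2105)/EI = 2836/EI
A unit hogging moment at Q produces rotation L₁/(3EI) + L₂/(3EI) = 7.467/EI.
Compatibility: M_Q·(L₁+L₂)/(3EI) = θ_0, giving M_Q = 379.8 kN·m (hogging).

M_Q = 379.8 kN·m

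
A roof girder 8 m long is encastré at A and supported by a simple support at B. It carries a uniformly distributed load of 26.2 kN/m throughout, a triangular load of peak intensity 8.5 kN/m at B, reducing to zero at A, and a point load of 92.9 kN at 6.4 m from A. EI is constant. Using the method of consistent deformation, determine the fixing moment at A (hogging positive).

M_A = 312.7 kN·m

Release the roller at B. Primary structure: cantilever fixed at A.
Free-end deflection of the primary structure under the applied loading (downward +):
  UDL 26.2: wL⁴/(8EI) = 13414/EI
  triangular load, peak 8.5 at the free end: 11w₀L⁴/(120EI) = 3191/EI
  point load 92.9 at a = 6.4: Pa²(3L − a)/(6EI) = 11162/EI
  δ_0 = 27768/EI
Flexibility coefficient — unit upward force at B: δ_{BB} = L³/(3EI) = 170.7/EI.
Compatibility at B: δ_0 − R_B·δ_{BB} = 0, so R_B = 27768/170.7 = 162.7 kN.
Moment equilibrium about A: M_A = Σ(load moments about A) − R_B·L = 1614 − 162.7×8 = 312.7 kN·m.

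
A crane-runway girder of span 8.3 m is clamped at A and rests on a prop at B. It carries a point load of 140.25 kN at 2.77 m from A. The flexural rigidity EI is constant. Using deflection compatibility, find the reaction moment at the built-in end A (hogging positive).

M_A = 215.6 kN·m

Remove the prop at B; the released (primary) structure is a cantilever built in at A.
Downward deflection at the released point B due to the loads:
  point load 140.25 at a = 2.77: Pa²(3L − a)/(6EI) = 3969/EI
Flexibility coefficient — unit upward force at B: δ_{BB} = L³/(3EI) = 190.6/EI.
The prop prevents deflection at B: R_B = δ_0/δ_{BB} = 3969/190.6 = 20.82 kN.
Moment equilibrium about A: M_A = Σ(load moments about A) − R_B·L = 388.5 − 20.82×8.3 = 215.6 kN·m.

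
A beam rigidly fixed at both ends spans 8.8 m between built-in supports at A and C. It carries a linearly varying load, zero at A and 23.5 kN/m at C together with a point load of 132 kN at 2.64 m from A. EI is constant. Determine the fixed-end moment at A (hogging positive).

Take the two fixed-end moments M_A, M_C as redundants; the released structure is the simple span AC.
Simple-span end rotations at A and C under the given loads:
  at A: triangular load, peak 23.5: 7w₀L³/(360EI) = 311.4/EI
  at C: triangular load, peak 23.5: w₀L³/(45EI) = 355.9/EI
  at A: point load 132 at a = 2.64: Pab(L + b)/(6LEI) = 608.2/EI
  at C: point load 132 at a = 2.64: Pab(L + a)/(6LEI) = 465.1/EI
  θ_A0 = 919.6/EI,  θ_C0 = 821/EI
Flexibility coefficients: a unit moment at one end gives L/(3EI) there and L/(6EI) at the far end, so f₁₁ = f₂₂ = 2.933/EI and f₁₂ = f₂₁ = 1.467/EI.
Compatibility — zero rotation at each built-in end:
  2.933 M_A + 1.467 M_C = 919.6
  1.467 M_A + 2.933 M_C = 821
Solving the pair gives M_A = 231.4 kN·m and M_C = 164.2 kN·m (hogging).

M_A = 231.4 kN·m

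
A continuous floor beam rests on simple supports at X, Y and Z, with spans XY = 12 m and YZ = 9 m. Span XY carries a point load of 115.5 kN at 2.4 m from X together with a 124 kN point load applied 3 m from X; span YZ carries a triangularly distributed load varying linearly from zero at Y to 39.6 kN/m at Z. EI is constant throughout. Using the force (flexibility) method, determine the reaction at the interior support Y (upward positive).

R_Y = 163.3 kN

Release continuity at Y by inserting a hinge; the redundant is the internal moment M_Y. The primary structure is two simply-supported spans XY and YZ.
Rotations at Y on the released spans (each span's end-slope, ×1/EI):
  span XY: point load 115.5 at a = 2.4: Pab(L + a)/(6LEI) = 532.2/EI
  span XY: point load 124 at a = 3: Pab(L + a)/(6LEI) = 697.5/EI
  span YZ: triangular load, peak 39.6: 7w₀L³/(360EI) = 561.3/EI
  relative rotation θ_0 = (1230 + 561.3)/EI = 1791/EI
A unit hogging moment at Y produces rotation L₁/(3EI) + L₂/(3EI) = 7/EI.
Compatibility: M_Y·(L₁+L₂)/(3EI) = θ_0, giving M_Y = 255.9 kN·m (hogging).
Span XY, ΣM about X with M_Y applied at Y: R_Y^{XY}·12 = 649.2 + 255.9, so R_Y^{XY} = 75.42 kN and R_X = 239.5 − 75.42 = 164.1 kN.
Span YZ, ΣM about Z: R_Y^{YZ}·9 = 534.6 + 255.9, so R_Y^{YZ} = 87.83 kN and R_Z = 178.2 − 87.83 = 90.37 kN.
R_Y = 75.42 + 87.83 = 163.3 kN.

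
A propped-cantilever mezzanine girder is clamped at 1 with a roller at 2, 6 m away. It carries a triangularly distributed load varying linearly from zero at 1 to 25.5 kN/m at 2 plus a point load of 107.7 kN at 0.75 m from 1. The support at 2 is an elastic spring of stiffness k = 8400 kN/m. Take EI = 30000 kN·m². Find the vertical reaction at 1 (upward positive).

R_1 = 141.8 kN

Choose R_2 as the redundant. The primary structure is the cantilever fixed at 1.
Downward deflection at the released point 2 due to the loads:
  triangular load, peak 25.5 at the free end: 11w₀L⁴/(120EI) = 3029/EI
  point load 107.7 at a = 0.75: Pa²(3L − a)/(6EI) = 174.2/EI
  δ_0 = 3204/EI
Tip deflection under a unit load at 2: L³/(3EI) = 72/EI.
With EI = 30000 kN·m²: δ_0 = 0.10679 m and δ_{22} = 0.0024 m/kN.
Compatibility — the spring shortens by R_2/k under the reaction it provides: δ_0 − R_2·δ_{22} = R_2/k. With 1/k = 0.000119 m/kN, R_2 = δ_0 / (δ_{22} + 1/k) = 0.10679 / (0.0024 + 0.000119) = 42.39 kN.
Vertical equilibrium: R_1 = ΣP − R_2 = 184.2 − 42.39 = 141.8 kN.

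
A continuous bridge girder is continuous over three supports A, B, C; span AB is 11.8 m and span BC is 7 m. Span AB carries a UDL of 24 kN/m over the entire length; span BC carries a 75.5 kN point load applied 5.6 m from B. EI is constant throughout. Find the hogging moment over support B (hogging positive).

M_B = 281.1 kN·m

Take M_B as the redundant. Released structure: two simple spans AB and BC with a hinge at B.
Discontinuity in slope at B on the released structure — sum the simple-span end rotations:
  span AB: UDL 24: wL³/(24EI) = 1643/EI
  span BC: point load 75.5 at a = 5.6: Pab(L + b)/(6LEI) = 118.4/EI
  relative rotation θ_0 = (1643 + 118.4)/EI = 1761/EI
A unit hogging moment at B produces rotation L₁/(3EI) + L₂/(3EI) = 6.267/EI.
Slope continuity at B: θ_0 = M_B·6.267/EI, so M_B = 1761/6.267 = 281.1 kN·m (hogging).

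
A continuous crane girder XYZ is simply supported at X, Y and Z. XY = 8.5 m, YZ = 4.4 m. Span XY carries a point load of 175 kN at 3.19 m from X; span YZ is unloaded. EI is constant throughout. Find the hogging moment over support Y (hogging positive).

M_Y = 158 kN·m

Release continuity at Y by inserting a hinge; the redundant is the internal moment M_Y. The primary structure is two simply-supported spans XY and YZ.
Rotations at Y on the released spans (each span's end-slope, ×1/EI):
  span XY: point load 175 at a = 3.19: Pab(L + a)/(6LEI) = 679.5/EI
  relative rotation θ_0 = (679.5 + 0)/EI = 679.5/EI
A unit hogging moment at Y produces rotation L₁/(3EI) + L₂/(3EI) = 4.3/EI.
Compatibility: M_Y·(L₁+L₂)/(3EI) = θ_0, giving M_Y = 158 kN·m (hogging).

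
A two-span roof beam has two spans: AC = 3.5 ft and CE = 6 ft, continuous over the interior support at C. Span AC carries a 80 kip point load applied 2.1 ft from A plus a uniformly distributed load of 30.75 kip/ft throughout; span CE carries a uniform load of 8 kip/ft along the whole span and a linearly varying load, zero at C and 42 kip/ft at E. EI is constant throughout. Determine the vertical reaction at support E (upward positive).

Release continuity at C by inserting a hinge; the redundant is the internal moment M_C. The primary structure is two simply-supported spans AC and CE.
End slopes at the hinge C, treating each span as simply supported:
  span AC: point load 80 at a = 2.1: Pab(L + a)/(6LEI) = 62.72/EI
  span AC: UDL 30.75: wL³/(24EI) = 54.93/EI
  span CE: UDL 8: wL³/(24EI) = 72/EI
  span CE: triangular load, peak 42: 7w₀L³/(360EI) = 176.4/EI
  relative rotation θ_0 = (117.7 + 248.4)/EI = 366.1/EI
A unit hogging moment at C produces rotation L₁/(3EI) + L₂/(3EI) = 3.167/EI.
Compatibility: M_C·(L₁+L₂)/(3EI) = θ_0, giving M_C = 115.6 kip·ft (hogging).
Span CE, ΣM about E: R_C^{CE}·6 = 396 + 115.6, so R_C^{CE} = 85.27 kip and R_E = 174 − 85.27 = 88.73 kip.

R_E = 88.73 kip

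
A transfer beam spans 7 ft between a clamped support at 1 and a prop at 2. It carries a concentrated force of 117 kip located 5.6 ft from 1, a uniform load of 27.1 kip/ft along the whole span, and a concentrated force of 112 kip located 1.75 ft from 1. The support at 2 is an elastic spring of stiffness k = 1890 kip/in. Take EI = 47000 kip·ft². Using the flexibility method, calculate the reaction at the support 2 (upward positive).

R_2 = 160.2 kip

Release the roller at 2. Primary structure: cantilever fixed at 1.
Primary-structure tip deflection at 2 by superposition:
  point load 117 at a = 5.6: Pa²(3L − a)/(6EI) = 9417/EI
  UDL 27.1: wL⁴/(8EI) = 8133/EI
  point load 112 at a = 1.75: Pa²(3L − a)/(6EI) = 1100/EI
  δ_0 = 18651/EI
Tip deflection under a unit load at 2: L³/(3EI) = 114.3/EI.
With EI = 47000 kip·ft²: δ_0 = 0.39684 ft and δ_{22} = 0.002433 ft/kip.
Compatibility — the spring shortens by R_2/k under the reaction it provides: δ_0 − R_2·δ_{22} = R_2/k. With 1/k = 1/(1890×12) ft/kip = 0.000044 ft/kip, R_2 = δ_0 / (δ_{22} + 1/k) = 0.39684 / (0.002433 + 0.000044) = 160.2 kip.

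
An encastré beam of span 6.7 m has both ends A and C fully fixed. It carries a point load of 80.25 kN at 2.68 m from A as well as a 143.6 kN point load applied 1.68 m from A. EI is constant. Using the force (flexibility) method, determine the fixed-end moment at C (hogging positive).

M_C = 96.94 kN·m

Take the two fixed-end moments M_A, M_C as redundants; the released structure is the simple span AC.
On the primary (simply-supported) span, the end slopes from the loading are:
  at A: point load 80.25 at a = 2.68: Pab(L + b)/(6LEI) = 230.6/EI
  at C: point load 80.25 at a = 2.68: Pab(L + a)/(6LEI) = 201.7/EI
  at A: point load 143.6 at a = 1.68: Pab(L + b)/(6LEI) = 353.1/EI
  at C: point load 143.6 at a = 1.68: Pab(L + a)/(6LEI) = 252.5/EI
  θ_A0 = 583.6/EI,  θ_C0 = 454.2/EI
Flexibility coefficients: a unit moment at one end gives L/(3EI) there and L/(6EI) at the far end, so f₁₁ = f₂₂ = 2.233/EI and f₁₂ = f₂₁ = 1.117/EI.
Compatibility — zero rotation at each built-in end:
  2.233 M_A + 1.117 M_C = 583.6
  1.117 M_A + 2.233 M_C = 454.2
Solving the pair gives M_A = 212.9 kN·m and M_C = 96.94 kN·m (hogging).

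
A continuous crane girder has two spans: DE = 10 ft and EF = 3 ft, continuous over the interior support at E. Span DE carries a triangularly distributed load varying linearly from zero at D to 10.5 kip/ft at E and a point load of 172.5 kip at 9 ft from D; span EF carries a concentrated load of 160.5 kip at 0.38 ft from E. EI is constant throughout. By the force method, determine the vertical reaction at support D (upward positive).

R_D = 16.87 kip

Take M_E as the redundant. Released structure: two simple spans DE and EF with a hinge at E.
Rotations at E on the released spans (each span's end-slope, ×1/EI):
  span DE: triangular load, peak 10.5: w₀L³/(45EI) = 233.3/EI
  span DE: point load 172.5 at a = 9: Pab(L + a)/(6LEI) = 491.6/EI
  span EF: point load 160.5 at a = 0.38: Pab(L + b)/(6LEI) = 49.89/EI
  relative rotation θ_0 = (725 + 49.89)/EI = 774.8/EI
A unit hogging moment at E produces rotation L₁/(3EI) + L₂/(3EI) = 4.333/EI.
Compatibility: M_E·(L₁+L₂)/(3EI) = θ_0, giving M_E = 178.8 kip·ft (hogging).
Span DE, ΣM about D with M_E applied at E: R_E^{DE}·10 = 1902 + 178.8, so R_E^{DE} = 208.1 kip and R_D = 225 − 208.1 = 16.87 kip.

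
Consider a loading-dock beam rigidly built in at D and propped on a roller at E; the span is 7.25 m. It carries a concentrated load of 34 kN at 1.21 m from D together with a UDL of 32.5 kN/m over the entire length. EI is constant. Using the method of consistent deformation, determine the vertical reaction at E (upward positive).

Take the reaction at E as the redundant and release it; the primary structure is a cantilever fixed at D.
Free-end deflection of the primary structure under the applied loading (downward +):
  point load 34 at a = 1.21: Pa²(3L − a)/(6EI) = 170.4/EI
  UDL 32.5: wL⁴/(8EI) = 11224/EI
  δ_0 = 11394/EI
Tip deflection under a unit load at E: L³/(3EI) = 127/EI.
The prop prevents deflection at E: R_E = δ_0/δ_{EE} = 11394/127 = 89.7 kN.

R_E = 89.7 kN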